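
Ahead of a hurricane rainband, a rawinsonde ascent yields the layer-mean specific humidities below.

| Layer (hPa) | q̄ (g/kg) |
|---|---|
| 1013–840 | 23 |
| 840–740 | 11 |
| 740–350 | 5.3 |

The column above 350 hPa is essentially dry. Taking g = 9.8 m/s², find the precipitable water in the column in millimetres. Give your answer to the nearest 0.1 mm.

Precipitable water is the column-integrated vapour mass per unit area: PW = (1/g) Σ q̄ Δp, with q in kg/kg and Δp in Pa (1 kg/m² of water = 1 mm).
Layer 1013–840 hPa: Δp = 173 hPa = 17300 Pa, q̄ = 0.023 kg/kg → 0.023 × 17300 / 9.8 = 40.60 mm
Layer 840–740 hPa: Δp = 100 hPa = 10000 Pa, q̄ = 0.011 kg/kg → 0.011 × 10000 / 9.8 = 11.22 mm
Layer 740–350 hPa: Δp = 390 hPa = 39000 Pa, q̄ = 0.0053 kg/kg → 0.0053 × 39000 / 9.8 = 21.09 mm
PW = 40.60 + 11.22 + 21.09 = 72.91 ≈ 72.9 mm.

PW ≈ 72.9 mm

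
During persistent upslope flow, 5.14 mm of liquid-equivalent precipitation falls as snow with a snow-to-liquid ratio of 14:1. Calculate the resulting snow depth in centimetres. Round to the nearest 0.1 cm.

snow depth ≈ 7.2 cm

Snow depth = liquid × ratio = 5.14 mm × 14 = 71.96 mm = 7.2 cm.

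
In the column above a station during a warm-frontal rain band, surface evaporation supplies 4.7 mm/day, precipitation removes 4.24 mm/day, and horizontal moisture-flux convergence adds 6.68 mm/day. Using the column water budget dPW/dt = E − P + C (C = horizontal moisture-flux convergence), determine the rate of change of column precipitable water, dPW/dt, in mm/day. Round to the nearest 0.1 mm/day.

dPW/dt ≈ 7.1 mm/day

dPW/dt = E − P + C = 4.7 − 4.24 + (6.68) = 7.1 mm/day.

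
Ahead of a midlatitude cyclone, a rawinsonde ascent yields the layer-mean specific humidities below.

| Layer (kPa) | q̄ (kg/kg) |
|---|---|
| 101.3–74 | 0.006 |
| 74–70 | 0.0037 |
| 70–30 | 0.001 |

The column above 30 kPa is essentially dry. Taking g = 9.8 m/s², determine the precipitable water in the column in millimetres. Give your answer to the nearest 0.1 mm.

PW ≈ 22.3 mm

Precipitable water is the column-integrated vapour mass per unit area: PW = (1/g) Σ q̄ Δp, with q in kg/kg and Δp in Pa (1 kg/m² of water = 1 mm).
Layer 101.3–74 kPa: Δp = 273 hPa = 27300 Pa, q̄ = 0.006 kg/kg → 0.006 × 27300 / 9.8 = 16.71 mm
Layer 74–70 kPa: Δp = 40 hPa = 4000 Pa, q̄ = 0.0037 kg/kg → 0.0037 × 4000 / 9.8 = 1.51 mm
Layer 70–30 kPa: Δp = 400 hPa = 40000 Pa, q̄ = 0.001 kg/kg → 0.001 × 40000 / 9.8 = 4.08 mm
PW = 16.71 + 1.51 + 4.08 = 22.30 ≈ 22.3 mm.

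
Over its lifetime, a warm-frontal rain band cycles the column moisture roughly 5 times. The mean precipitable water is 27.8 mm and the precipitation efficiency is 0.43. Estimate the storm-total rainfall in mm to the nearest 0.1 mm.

rainfall ≈ 59.8 mm

Each cycle deposits ε × PW = 0.43 × 27.8 = 11.954 mm.
Over 5 cycles: 5 × 11.954 = 59.8 mm.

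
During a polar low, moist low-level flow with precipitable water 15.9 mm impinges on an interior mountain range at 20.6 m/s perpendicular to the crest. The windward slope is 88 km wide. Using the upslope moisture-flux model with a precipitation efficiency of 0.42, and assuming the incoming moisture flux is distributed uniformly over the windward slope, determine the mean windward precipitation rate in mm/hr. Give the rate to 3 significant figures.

R ≈ 5.63 mm/hr

Incoming column moisture flux per unit ridge length: F = V × PW = 20.6 × 15.9 = 327.54 mm·m/s.
Spread over the 88 km slope with efficiency ε = 0.42: R = ε·F/W = 0.42 × 327.54 / 88000 m = 1.563e-03 mm/s.
R = 1.563e-03 × 3600 = 5.63 mm/hr.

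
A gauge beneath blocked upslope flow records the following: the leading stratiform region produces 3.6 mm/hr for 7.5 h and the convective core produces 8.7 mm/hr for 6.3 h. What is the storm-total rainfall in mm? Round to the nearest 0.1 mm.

Total = Σ Rᵢ Δtᵢ = 3.6 × 7.5 + 8.7 × 6.3
      = 27 + 54.81 = 81.8 mm.

total ≈ 81.8 mm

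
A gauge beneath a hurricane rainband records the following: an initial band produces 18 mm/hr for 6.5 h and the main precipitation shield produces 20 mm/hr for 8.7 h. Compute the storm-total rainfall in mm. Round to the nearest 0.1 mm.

total ≈ 291.0 mm

Total = Σ Rᵢ Δtᵢ = 18 × 6.5 + 20 × 8.7
      = 117 + 174 = 291.0 mm.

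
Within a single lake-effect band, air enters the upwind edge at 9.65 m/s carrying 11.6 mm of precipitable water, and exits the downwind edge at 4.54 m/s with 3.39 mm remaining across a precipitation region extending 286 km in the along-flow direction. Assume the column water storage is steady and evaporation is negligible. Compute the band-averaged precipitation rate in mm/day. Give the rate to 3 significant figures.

R ≈ 29.2 mm/day

Column moisture flux per unit crosswind length is F = V × PW.
Inflow: F_in = 9.65 × 11.6 = 111.94 mm·m/s
Outflow: F_out = 4.54 × 3.39 = 15.3906 mm·m/s
Steady-state rate R = (F_in − F_out)/L = (111.94 − 15.3906) / 286000 m = 3.376e-04 mm/s.
R = 3.376e-04 × 3600 × 24 = 29.2 mm/day.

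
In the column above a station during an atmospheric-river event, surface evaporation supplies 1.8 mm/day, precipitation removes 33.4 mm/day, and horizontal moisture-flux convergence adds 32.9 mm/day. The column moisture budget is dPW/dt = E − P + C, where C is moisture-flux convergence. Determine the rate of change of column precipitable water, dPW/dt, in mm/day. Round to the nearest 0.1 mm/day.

dPW/dt = E − P + C = 1.8 − 33.4 + (32.9) = 1.3 mm/day.

dPW/dt ≈ 1.3 mm/day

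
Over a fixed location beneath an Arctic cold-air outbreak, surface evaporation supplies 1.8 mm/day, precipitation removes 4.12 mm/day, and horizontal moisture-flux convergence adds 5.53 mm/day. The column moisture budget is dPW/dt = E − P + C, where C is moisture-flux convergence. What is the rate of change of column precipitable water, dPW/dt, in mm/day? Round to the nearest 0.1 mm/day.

dPW/dt = E − P + C = 1.8 − 4.12 + (5.53) = 3.2 mm/day.

dPW/dt ≈ 3.2 mm/day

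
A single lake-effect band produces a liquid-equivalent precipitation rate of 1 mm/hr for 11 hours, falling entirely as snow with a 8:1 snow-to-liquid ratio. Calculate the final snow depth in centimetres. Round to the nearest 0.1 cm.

Liquid-equivalent depth = 1 × 11 = 11 mm.
Snow depth = 11 mm × 8 = 88 mm = 8.8 cm.

snow depth ≈ 8.8 cm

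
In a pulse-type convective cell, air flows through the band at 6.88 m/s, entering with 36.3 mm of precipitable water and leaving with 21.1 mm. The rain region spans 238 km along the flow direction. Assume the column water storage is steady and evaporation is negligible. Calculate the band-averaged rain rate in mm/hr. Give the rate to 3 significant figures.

Column moisture flux per unit crosswind length is F = V × PW.
Inflow: F_in = 6.88 × 36.3 = 249.744 mm·m/s
Outflow: F_out = 6.88 × 21.1 = 145.168 mm·m/s
Steady-state rate R = (F_in − F_out)/L = (249.744 − 145.168) / 238000 m = 4.394e-04 mm/s.
R = 4.394e-04 × 3600 = 1.58 mm/hr.

R ≈ 1.58 mm/hr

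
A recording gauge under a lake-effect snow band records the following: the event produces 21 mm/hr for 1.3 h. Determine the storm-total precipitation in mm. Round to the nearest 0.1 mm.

total ≈ 27.3 mm

Total = Σ Rᵢ Δtᵢ = 21 × 1.3
      = 27.3 = 27.3 mm.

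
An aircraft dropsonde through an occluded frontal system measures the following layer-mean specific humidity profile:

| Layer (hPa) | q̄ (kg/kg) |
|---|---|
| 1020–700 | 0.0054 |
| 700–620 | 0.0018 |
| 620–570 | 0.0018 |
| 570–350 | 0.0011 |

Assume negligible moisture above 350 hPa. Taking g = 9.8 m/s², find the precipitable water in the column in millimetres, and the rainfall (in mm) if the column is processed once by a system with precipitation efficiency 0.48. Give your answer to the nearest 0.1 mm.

PW ≈ 22.5 mm; rainfall ≈ 10.8 mm

Precipitable water is the column-integrated vapour mass per unit area: PW = (1/g) Σ q̄ Δp, with q in kg/kg and Δp in Pa (1 kg/m² of water = 1 mm).
Layer 1020–700 hPa: Δp = 320 hPa = 32000 Pa, q̄ = 0.0054 kg/kg → 0.0054 × 32000 / 9.8 = 17.63 mm
Layer 700–620 hPa: Δp = 80 hPa = 8000 Pa, q̄ = 0.0018 kg/kg → 0.0018 × 8000 / 9.8 = 1.47 mm
Layer 620–570 hPa: Δp = 50 hPa = 5000 Pa, q̄ = 0.0018 kg/kg → 0.0018 × 5000 / 9.8 = 0.92 mm
Layer 570–350 hPa: Δp = 220 hPa = 22000 Pa, q̄ = 0.0011 kg/kg → 0.0011 × 22000 / 9.8 = 2.47 mm
PW = 17.63 + 1.47 + 0.92 + 2.47 = 22.49 ≈ 22.5 mm.
Rainfall = ε × PW = 0.48 × 22.5 = 10.8 mm.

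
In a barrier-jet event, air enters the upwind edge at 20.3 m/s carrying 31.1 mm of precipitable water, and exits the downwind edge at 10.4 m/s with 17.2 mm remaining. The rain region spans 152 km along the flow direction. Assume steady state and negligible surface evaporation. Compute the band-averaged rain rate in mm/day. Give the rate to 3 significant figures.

Column moisture flux per unit crosswind length is F = V × PW.
Inflow: F_in = 20.3 × 31.1 = 631.33 mm·m/s
Outflow: F_out = 10.4 × 17.2 = 178.88 mm·m/s
Steady-state rate R = (F_in − F_out)/L = (631.33 − 178.88) / 152000 m = 2.977e-03 mm/s.
R = 2.977e-03 × 3600 × 24 = 257 mm/day.

R ≈ 257 mm/day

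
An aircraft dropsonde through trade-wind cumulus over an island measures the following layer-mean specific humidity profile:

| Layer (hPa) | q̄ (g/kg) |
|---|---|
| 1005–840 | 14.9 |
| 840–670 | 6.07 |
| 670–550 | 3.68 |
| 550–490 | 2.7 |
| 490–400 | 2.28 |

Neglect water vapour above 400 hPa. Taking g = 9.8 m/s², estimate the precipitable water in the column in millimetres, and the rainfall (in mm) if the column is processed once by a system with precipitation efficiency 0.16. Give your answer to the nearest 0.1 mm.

PW ≈ 43.9 mm; rainfall ≈ 7.0 mm

Precipitable water is the column-integrated vapour mass per unit area: PW = (1/g) Σ q̄ Δp, with q in kg/kg and Δp in Pa (1 kg/m² of water = 1 mm).
Layer 1005–840 hPa: Δp = 165 hPa = 16500 Pa, q̄ = 0.0149 kg/kg → 0.0149 × 16500 / 9.8 = 25.09 mm
Layer 840–670 hPa: Δp = 170 hPa = 17000 Pa, q̄ = 0.00607 kg/kg → 0.00607 × 17000 / 9.8 = 10.53 mm
Layer 670–550 hPa: Δp = 120 hPa = 12000 Pa, q̄ = 0.00368 kg/kg → 0.00368 × 12000 / 9.8 = 4.51 mm
Layer 550–490 hPa: Δp = 60 hPa = 6000 Pa, q̄ = 0.0027 kg/kg → 0.0027 × 6000 / 9.8 = 1.65 mm
Layer 490–400 hPa: Δp = 90 hPa = 9000 Pa, q̄ = 0.00228 kg/kg → 0.00228 × 9000 / 9.8 = 2.09 mm
PW = 25.09 + 10.53 + 4.51 + 1.65 + 2.09 = 43.87 ≈ 43.9 mm.
Rainfall = ε × PW = 0.16 × 43.9 = 7.0 mm.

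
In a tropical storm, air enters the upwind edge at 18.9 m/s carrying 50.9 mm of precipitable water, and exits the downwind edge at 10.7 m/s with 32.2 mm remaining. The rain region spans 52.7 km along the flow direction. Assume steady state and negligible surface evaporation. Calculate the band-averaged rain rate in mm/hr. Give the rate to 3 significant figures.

Column moisture flux per unit crosswind length is F = V × PW.
Inflow: F_in = 18.9 × 50.9 = 962.01 mm·m/s
Outflow: F_out = 10.7 × 32.2 = 344.54 mm·m/s
Steady-state rate R = (F_in − F_out)/L = (962.01 − 344.54) / 52700 m = 1.172e-02 mm/s.
R = 1.172e-02 × 3600 = 42.2 mm/hr.

R ≈ 42.2 mm/hr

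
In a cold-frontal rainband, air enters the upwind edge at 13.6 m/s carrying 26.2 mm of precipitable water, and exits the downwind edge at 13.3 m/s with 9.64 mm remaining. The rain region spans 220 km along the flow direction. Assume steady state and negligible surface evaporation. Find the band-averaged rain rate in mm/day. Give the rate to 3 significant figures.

Column moisture flux per unit crosswind length is F = V × PW.
Inflow: F_in = 13.6 × 26.2 = 356.32 mm·m/s
Outflow: F_out = 13.3 × 9.64 = 128.212 mm·m/s
Steady-state rate R = (F_in − F_out)/L = (356.32 − 128.212) / 220000 m = 1.037e-03 mm/s.
R = 1.037e-03 × 3600 × 24 = 89.6 mm/day.

R ≈ 89.6 mm/day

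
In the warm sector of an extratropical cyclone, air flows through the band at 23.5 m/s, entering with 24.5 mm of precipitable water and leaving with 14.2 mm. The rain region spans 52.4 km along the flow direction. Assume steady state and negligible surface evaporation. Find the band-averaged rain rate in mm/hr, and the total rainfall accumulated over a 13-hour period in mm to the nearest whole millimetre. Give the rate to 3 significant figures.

Column moisture flux per unit crosswind length is F = V × PW.
Inflow: F_in = 23.5 × 24.5 = 575.75 mm·m/s
Outflow: F_out = 23.5 × 14.2 = 333.7 mm·m/s
Steady-state rate R = (F_in − F_out)/L = (575.75 − 333.7) / 52400 m = 4.619e-03 mm/s.
R = 4.619e-03 × 3600 = 16.6 mm/hr.
Over 13 h: total = 16.6 × 13 = 215.8 ≈ 216 mm.

R ≈ 16.6 mm/hr; total ≈ 216 mm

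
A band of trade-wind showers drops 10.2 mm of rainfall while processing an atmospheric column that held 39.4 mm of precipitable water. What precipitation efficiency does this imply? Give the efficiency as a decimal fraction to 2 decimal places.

ε = rainfall / PW = 10.2 / 39.4 = 0.26.

ε ≈ 0.26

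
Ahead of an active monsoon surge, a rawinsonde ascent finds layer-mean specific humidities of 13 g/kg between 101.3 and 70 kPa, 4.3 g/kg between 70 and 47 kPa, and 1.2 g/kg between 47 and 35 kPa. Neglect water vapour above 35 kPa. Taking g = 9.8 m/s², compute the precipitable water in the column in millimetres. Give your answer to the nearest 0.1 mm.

Precipitable water is the column-integrated vapour mass per unit area: PW = (1/g) Σ q̄ Δp, with q in kg/kg and Δp in Pa (1 kg/m² of water = 1 mm).
Layer 101.3–70 kPa: Δp = 313 hPa = 31300 Pa, q̄ = 0.013 kg/kg → 0.013 × 31300 / 9.8 = 41.52 mm
Layer 70–47 kPa: Δp = 230 hPa = 23000 Pa, q̄ = 0.0043 kg/kg → 0.0043 × 23000 / 9.8 = 10.09 mm
Layer 47–35 kPa: Δp = 120 hPa = 12000 Pa, q̄ = 0.0012 kg/kg → 0.0012 × 12000 / 9.8 = 1.47 mm
PW = 41.52 + 10.09 + 1.47 = 53.08 ≈ 53.1 mm.

PW ≈ 53.1 mm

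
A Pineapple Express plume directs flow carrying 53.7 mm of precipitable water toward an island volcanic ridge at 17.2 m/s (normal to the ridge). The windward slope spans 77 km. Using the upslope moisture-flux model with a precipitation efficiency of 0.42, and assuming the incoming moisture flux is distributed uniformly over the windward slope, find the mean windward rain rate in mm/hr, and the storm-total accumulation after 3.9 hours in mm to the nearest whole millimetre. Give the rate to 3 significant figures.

R ≈ 18.1 mm/hr; total ≈ 71 mm

Incoming column moisture flux per unit ridge length: F = V × PW = 17.2 × 53.7 = 923.64 mm·m/s.
Spread over the 77 km slope with efficiency ε = 0.42: R = ε·F/W = 0.42 × 923.64 / 77000 m = 5.038e-03 mm/s.
R = 5.038e-03 × 3600 = 18.1 mm/hr.
Over 3.9 h: total = 18.1 × 3.9 = 70.59 ≈ 71 mm.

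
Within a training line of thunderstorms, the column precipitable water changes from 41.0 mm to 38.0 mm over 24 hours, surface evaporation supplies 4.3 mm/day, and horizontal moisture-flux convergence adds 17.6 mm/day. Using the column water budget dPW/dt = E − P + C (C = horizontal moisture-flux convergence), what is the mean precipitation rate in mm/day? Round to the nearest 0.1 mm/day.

dPW/dt = (38.0 − 41.0) mm / (24/24 day) = -3.000 mm/day.
P = E + C − dPW/dt = 4.3 + (17.6) − (-3.000) = 24.9 mm/day.

P ≈ 24.9 mm/day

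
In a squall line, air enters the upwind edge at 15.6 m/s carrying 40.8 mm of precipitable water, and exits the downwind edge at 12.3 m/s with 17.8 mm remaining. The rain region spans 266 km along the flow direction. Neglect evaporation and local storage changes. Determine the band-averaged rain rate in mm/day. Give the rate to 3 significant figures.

Column moisture flux per unit crosswind length is F = V × PW.
Inflow: F_in = 15.6 × 40.8 = 636.48 mm·m/s
Outflow: F_out = 12.3 × 17.8 = 218.94 mm·m/s
Steady-state rate R = (F_in − F_out)/L = (636.48 − 218.94) / 266000 m = 1.570e-03 mm/s.
R = 1.570e-03 × 3600 × 24 = 136 mm/day.

R ≈ 136 mm/day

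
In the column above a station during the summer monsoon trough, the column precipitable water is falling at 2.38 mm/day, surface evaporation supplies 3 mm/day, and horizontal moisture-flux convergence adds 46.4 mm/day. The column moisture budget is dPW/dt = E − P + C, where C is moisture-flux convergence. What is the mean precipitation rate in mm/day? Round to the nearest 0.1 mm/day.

dPW/dt = -2.38 mm/day.
P = E + C − dPW/dt = 3 + (46.4) − (-2.38) = 51.8 mm/day.

P ≈ 51.8 mm/day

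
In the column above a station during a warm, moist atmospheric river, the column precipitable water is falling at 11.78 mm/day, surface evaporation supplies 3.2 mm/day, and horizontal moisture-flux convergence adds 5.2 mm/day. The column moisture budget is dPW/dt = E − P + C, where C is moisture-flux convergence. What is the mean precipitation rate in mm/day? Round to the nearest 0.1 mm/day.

P ≈ 20.2 mm/day

dPW/dt = -11.78 mm/day.
P = E + C − dPW/dt = 3.2 + (5.2) − (-11.78) = 20.2 mm/day.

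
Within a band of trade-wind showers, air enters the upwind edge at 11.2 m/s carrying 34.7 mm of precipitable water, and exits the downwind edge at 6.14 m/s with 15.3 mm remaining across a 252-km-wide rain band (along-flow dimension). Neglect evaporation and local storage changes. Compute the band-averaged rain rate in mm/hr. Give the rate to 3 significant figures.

Column moisture flux per unit crosswind length is F = V × PW.
Inflow: F_in = 11.2 × 34.7 = 388.64 mm·m/s
Outflow: F_out = 6.14 × 15.3 = 93.942 mm·m/s
Steady-state rate R = (F_in − F_out)/L = (388.64 − 93.942) / 252000 m = 1.169e-03 mm/s.
R = 1.169e-03 × 3600 = 4.21 mm/hr.

R ≈ 4.21 mm/hr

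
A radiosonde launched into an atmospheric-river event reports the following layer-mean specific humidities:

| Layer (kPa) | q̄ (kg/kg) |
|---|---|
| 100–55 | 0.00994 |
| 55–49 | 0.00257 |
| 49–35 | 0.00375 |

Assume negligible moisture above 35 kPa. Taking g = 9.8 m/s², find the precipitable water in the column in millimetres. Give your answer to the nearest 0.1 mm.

Precipitable water is the column-integrated vapour mass per unit area: PW = (1/g) Σ q̄ Δp, with q in kg/kg and Δp in Pa (1 kg/m² of water = 1 mm).
Layer 100–55 kPa: Δp = 450 hPa = 45000 Pa, q̄ = 0.00994 kg/kg → 0.00994 × 45000 / 9.8 = 45.64 mm
Layer 55–49 kPa: Δp = 60 hPa = 6000 Pa, q̄ = 0.00257 kg/kg → 0.00257 × 6000 / 9.8 = 1.57 mm
Layer 49–35 kPa: Δp = 140 hPa = 14000 Pa, q̄ = 0.00375 kg/kg → 0.00375 × 14000 / 9.8 = 5.36 mm
PW = 45.64 + 1.57 + 5.36 = 52.57 ≈ 52.6 mm.

PW ≈ 52.6 mm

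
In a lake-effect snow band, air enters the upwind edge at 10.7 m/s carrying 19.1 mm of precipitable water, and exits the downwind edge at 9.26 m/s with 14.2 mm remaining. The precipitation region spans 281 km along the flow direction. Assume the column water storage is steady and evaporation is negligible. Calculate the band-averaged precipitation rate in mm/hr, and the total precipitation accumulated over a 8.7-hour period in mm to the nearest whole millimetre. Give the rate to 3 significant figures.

R ≈ 0.934 mm/hr; total ≈ 8 mm

Column moisture flux per unit crosswind length is F = V × PW.
Inflow: F_in = 10.7 × 19.1 = 204.37 mm·m/s
Outflow: F_out = 9.26 × 14.2 = 131.492 mm·m/s
Steady-state rate R = (F_in − F_out)/L = (204.37 − 131.492) / 281000 m = 2.594e-04 mm/s.
R = 2.594e-04 × 3600 = 0.934 mm/hr.
Over 8.7 h: total = 0.934 × 8.7 = 8.1258 ≈ 8 mm.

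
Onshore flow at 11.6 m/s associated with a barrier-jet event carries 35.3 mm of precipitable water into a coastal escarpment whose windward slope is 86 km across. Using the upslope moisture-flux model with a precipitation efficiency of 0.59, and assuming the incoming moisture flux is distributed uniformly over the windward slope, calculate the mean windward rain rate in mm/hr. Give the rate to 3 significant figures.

R ≈ 10.1 mm/hr

Incoming column moisture flux per unit ridge length: F = V × PW = 11.6 × 35.3 = 409.48 mm·m/s.
Spread over the 86 km slope with efficiency ε = 0.59: R = ε·F/W = 0.59 × 409.48 / 86000 m = 2.809e-03 mm/s.
R = 2.809e-03 × 3600 = 10.1 mm/hr.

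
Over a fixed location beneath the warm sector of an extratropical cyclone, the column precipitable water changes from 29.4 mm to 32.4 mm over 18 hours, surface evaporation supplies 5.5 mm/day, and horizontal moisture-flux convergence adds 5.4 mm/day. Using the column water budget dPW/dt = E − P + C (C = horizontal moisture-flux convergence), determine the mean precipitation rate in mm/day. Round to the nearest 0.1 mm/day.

dPW/dt = (32.4 − 29.4) mm / (18/24 day) = +4.000 mm/day.
P = E + C − dPW/dt = 5.5 + (5.4) − (+4.000) = 6.9 mm/day.

P ≈ 6.9 mm/day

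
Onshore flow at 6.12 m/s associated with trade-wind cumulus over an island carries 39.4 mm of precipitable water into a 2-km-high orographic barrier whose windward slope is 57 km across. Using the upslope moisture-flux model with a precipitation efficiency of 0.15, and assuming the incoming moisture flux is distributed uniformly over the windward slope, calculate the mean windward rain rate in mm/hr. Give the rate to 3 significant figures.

Incoming column moisture flux per unit ridge length: F = V × PW = 6.12 × 39.4 = 241.128 mm·m/s.
Spread over the 57 km slope with efficiency ε = 0.15: R = ε·F/W = 0.15 × 241.128 / 57000 m = 6.345e-04 mm/s.
R = 6.345e-04 × 3600 = 2.28 mm/hr.

R ≈ 2.28 mm/hr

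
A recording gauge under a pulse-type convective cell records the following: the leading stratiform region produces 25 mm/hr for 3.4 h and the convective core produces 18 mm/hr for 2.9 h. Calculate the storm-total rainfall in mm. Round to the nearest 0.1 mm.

Total = Σ Rᵢ Δtᵢ = 25 × 3.4 + 18 × 2.9
      = 85 + 52.2 = 137.2 mm.

total ≈ 137.2 mm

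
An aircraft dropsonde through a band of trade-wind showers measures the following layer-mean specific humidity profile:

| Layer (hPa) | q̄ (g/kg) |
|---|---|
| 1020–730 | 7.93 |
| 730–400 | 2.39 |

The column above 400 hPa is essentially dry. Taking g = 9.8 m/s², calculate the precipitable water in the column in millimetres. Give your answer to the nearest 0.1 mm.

PW ≈ 31.5 mm

Precipitable water is the column-integrated vapour mass per unit area: PW = (1/g) Σ q̄ Δp, with q in kg/kg and Δp in Pa (1 kg/m² of water = 1 mm).
Layer 1020–730 hPa: Δp = 290 hPa = 29000 Pa, q̄ = 0.00793 kg/kg → 0.00793 × 29000 / 9.8 = 23.47 mm
Layer 730–400 hPa: Δp = 330 hPa = 33000 Pa, q̄ = 0.00239 kg/kg → 0.00239 × 33000 / 9.8 = 8.05 mm
PW = 23.47 + 8.05 = 31.52 ≈ 31.5 mm.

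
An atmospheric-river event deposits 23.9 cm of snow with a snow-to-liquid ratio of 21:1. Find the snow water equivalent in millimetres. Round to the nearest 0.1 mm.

SWE = snow depth / ratio = 23.9 cm / 21 = 1.138 cm = 11.4 mm.

SWE ≈ 11.4 mm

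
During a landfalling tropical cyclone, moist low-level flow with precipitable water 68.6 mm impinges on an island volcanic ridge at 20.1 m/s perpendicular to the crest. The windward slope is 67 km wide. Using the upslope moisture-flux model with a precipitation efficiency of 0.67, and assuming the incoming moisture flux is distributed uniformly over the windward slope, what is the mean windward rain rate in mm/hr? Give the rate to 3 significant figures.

Incoming column moisture flux per unit ridge length: F = V × PW = 20.1 × 68.6 = 1378.86 mm·m/s.
Spread over the 67 km slope with efficiency ε = 0.67: R = ε·F/W = 0.67 × 1378.86 / 67000 m = 1.379e-02 mm/s.
R = 1.379e-02 × 3600 = 49.6 mm/hr.

R ≈ 49.6 mm/hr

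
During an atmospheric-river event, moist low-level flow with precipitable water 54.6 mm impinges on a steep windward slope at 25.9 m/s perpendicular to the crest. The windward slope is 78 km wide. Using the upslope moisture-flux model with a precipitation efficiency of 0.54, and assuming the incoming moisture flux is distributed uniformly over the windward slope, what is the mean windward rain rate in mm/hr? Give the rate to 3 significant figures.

R ≈ 35.2 mm/hr

Incoming column moisture flux per unit ridge length: F = V × PW = 25.9 × 54.6 = 1414.14 mm·m/s.
Spread over the 78 km slope with efficiency ε = 0.54: R = ε·F/W = 0.54 × 1414.14 / 78000 m = 9.790e-03 mm/s.
R = 9.790e-03 × 3600 = 35.2 mm/hr.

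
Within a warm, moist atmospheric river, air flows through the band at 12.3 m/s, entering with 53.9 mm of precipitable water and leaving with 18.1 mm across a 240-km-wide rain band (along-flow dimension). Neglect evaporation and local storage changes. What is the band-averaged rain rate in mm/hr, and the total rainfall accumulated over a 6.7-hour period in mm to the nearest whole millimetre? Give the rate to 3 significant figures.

Column moisture flux per unit crosswind length is F = V × PW.
Inflow: F_in = 12.3 × 53.9 = 662.97 mm·m/s
Outflow: F_out = 12.3 × 18.1 = 222.63 mm·m/s
Steady-state rate R = (F_in − F_out)/L = (662.97 − 222.63) / 240000 m = 1.835e-03 mm/s.
R = 1.835e-03 × 3600 = 6.61 mm/hr.
Over 6.7 h: total = 6.61 × 6.7 = 44.287 ≈ 44 mm.

R ≈ 6.61 mm/hr; total ≈ 44 mm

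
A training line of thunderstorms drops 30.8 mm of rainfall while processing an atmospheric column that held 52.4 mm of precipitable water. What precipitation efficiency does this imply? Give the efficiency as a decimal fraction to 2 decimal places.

ε ≈ 0.59

ε = rainfall / PW = 30.8 / 52.4 = 0.59.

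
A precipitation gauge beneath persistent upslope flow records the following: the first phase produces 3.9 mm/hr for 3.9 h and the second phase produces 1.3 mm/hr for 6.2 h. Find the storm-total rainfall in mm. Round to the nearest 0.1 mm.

total ≈ 23.3 mm

Total = Σ Rᵢ Δtᵢ = 3.9 × 3.9 + 1.3 × 6.2
      = 15.21 + 8.06 = 23.3 mm.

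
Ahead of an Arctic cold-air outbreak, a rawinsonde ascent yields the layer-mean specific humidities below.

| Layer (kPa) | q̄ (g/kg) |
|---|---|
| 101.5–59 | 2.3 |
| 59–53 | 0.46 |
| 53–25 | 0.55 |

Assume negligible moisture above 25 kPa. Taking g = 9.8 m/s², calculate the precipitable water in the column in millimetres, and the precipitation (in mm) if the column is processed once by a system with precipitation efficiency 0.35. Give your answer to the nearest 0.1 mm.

Precipitable water is the column-integrated vapour mass per unit area: PW = (1/g) Σ q̄ Δp, with q in kg/kg and Δp in Pa (1 kg/m² of water = 1 mm).
Layer 101.5–59 kPa: Δp = 425 hPa = 42500 Pa, q̄ = 0.0023 kg/kg → 0.0023 × 42500 / 9.8 = 9.97 mm
Layer 59–53 kPa: Δp = 60 hPa = 6000 Pa, q̄ = 0.00046 kg/kg → 0.00046 × 6000 / 9.8 = 0.28 mm
Layer 53–25 kPa: Δp = 280 hPa = 28000 Pa, q̄ = 0.00055 kg/kg → 0.00055 × 28000 / 9.8 = 1.57 mm
PW = 9.97 + 0.28 + 1.57 = 11.82 ≈ 11.8 mm.
Precipitation = ε × PW = 0.35 × 11.8 = 4.1 mm.

PW ≈ 11.8 mm; precipitation ≈ 4.1 mm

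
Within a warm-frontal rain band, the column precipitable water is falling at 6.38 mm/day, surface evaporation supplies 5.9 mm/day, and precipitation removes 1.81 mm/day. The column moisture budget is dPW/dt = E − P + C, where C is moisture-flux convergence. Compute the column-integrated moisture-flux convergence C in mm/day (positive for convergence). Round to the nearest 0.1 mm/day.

dPW/dt = -6.38 mm/day.
C = dPW/dt − E + P = (-6.38) − 5.9 + 1.81 = -10.5 mm/day.

C ≈ -10.5 mm/day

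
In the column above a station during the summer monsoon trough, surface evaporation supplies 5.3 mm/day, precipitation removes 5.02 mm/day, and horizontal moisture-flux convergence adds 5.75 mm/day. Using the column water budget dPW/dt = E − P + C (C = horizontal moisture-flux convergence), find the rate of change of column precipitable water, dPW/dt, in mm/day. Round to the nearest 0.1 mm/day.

dPW/dt ≈ 6.0 mm/day

dPW/dt = E − P + C = 5.3 − 5.02 + (5.75) = 6.0 mm/day.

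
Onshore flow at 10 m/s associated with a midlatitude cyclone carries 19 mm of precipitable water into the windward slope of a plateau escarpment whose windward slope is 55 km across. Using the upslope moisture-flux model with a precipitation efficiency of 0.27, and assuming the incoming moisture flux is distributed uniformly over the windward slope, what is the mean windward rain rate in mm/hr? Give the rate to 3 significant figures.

Incoming column moisture flux per unit ridge length: F = V × PW = 10 × 19 = 190 mm·m/s.
Spread over the 55 km slope with efficiency ε = 0.27: R = ε·F/W = 0.27 × 190 / 55000 m = 9.327e-04 mm/s.
R = 9.327e-04 × 3600 = 3.36 mm/hr.

R ≈ 3.36 mm/hr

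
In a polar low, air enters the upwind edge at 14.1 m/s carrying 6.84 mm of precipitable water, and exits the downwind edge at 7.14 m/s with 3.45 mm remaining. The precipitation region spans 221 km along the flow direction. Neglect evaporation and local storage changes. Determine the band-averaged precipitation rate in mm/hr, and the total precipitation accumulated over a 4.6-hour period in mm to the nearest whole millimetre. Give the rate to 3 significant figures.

R ≈ 1.17 mm/hr; total ≈ 5 mm

Column moisture flux per unit crosswind length is F = V × PW.
Inflow: F_in = 14.1 × 6.84 = 96.444 mm·m/s
Outflow: F_out = 7.14 × 3.45 = 24.633 mm·m/s
Steady-state rate R = (F_in − F_out)/L = (96.444 − 24.633) / 221000 m = 3.249e-04 mm/s.
R = 3.249e-04 × 3600 = 1.17 mm/hr.
Over 4.6 h: total = 1.17 × 4.6 = 5.382 ≈ 5 mm.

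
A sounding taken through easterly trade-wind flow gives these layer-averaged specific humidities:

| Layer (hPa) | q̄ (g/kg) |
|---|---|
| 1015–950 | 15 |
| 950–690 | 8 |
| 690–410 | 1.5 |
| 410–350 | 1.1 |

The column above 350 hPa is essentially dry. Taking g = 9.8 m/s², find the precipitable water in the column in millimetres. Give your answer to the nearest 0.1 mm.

PW ≈ 36.1 mm

Precipitable water is the column-integrated vapour mass per unit area: PW = (1/g) Σ q̄ Δp, with q in kg/kg and Δp in Pa (1 kg/m² of water = 1 mm).
Layer 1015–950 hPa: Δp = 65 hPa = 6500 Pa, q̄ = 0.015 kg/kg → 0.015 × 6500 / 9.8 = 9.95 mm
Layer 950–690 hPa: Δp = 260 hPa = 26000 Pa, q̄ = 0.008 kg/kg → 0.008 × 26000 / 9.8 = 21.22 mm
Layer 690–410 hPa: Δp = 280 hPa = 28000 Pa, q̄ = 0.0015 kg/kg → 0.0015 × 28000 / 9.8 = 4.29 mm
Layer 410–350 hPa: Δp = 60 hPa = 6000 Pa, q̄ = 0.0011 kg/kg → 0.0011 × 6000 / 9.8 = 0.67 mm
PW = 9.95 + 21.22 + 4.29 + 0.67 = 36.13 ≈ 36.1 mm.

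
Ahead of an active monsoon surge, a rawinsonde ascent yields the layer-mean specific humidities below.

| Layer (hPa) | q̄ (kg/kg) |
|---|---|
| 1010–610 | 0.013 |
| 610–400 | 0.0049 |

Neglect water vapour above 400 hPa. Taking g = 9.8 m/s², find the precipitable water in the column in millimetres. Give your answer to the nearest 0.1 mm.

PW ≈ 63.6 mm

Precipitable water is the column-integrated vapour mass per unit area: PW = (1/g) Σ q̄ Δp, with q in kg/kg and Δp in Pa (1 kg/m² of water = 1 mm).
Layer 1010–610 hPa: Δp = 400 hPa = 40000 Pa, q̄ = 0.013 kg/kg → 0.013 × 40000 / 9.8 = 53.06 mm
Layer 610–400 hPa: Δp = 210 hPa = 21000 Pa, q̄ = 0.0049 kg/kg → 0.0049 × 21000 / 9.8 = 10.50 mm
PW = 53.06 + 10.50 = 63.56 ≈ 63.6 mm.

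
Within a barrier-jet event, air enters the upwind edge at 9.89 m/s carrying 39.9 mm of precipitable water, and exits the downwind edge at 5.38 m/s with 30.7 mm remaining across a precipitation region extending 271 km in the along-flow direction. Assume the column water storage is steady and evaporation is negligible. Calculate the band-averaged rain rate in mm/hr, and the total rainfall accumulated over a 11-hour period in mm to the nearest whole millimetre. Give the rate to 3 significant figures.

R ≈ 3.05 mm/hr; total ≈ 34 mm

Column moisture flux per unit crosswind length is F = V × PW.
Inflow: F_in = 9.89 × 39.9 = 394.611 mm·m/s
Outflow: F_out = 5.38 × 30.7 = 165.166 mm·m/s
Steady-state rate R = (F_in − F_out)/L = (394.611 − 165.166) / 271000 m = 8.467e-04 mm/s.
R = 8.467e-04 × 3600 = 3.05 mm/hr.
Over 11 h: total = 3.05 × 11 = 33.55 ≈ 34 mm.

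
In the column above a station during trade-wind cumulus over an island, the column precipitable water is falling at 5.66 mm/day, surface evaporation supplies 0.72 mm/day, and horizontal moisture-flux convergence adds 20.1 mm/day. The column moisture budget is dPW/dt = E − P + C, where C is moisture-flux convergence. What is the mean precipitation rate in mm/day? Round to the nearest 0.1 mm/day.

P ≈ 26.5 mm/day

dPW/dt = -5.66 mm/day.
P = E + C − dPW/dt = 0.72 + (20.1) − (-5.66) = 26.5 mm/day.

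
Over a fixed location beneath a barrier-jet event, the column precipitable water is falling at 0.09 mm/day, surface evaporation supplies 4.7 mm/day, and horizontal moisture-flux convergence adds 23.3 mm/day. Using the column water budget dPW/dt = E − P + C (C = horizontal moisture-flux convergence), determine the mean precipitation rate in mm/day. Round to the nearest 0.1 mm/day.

P ≈ 28.1 mm/day

dPW/dt = -0.09 mm/day.
P = E + C − dPW/dt = 4.7 + (23.3) − (-0.09) = 28.1 mm/day.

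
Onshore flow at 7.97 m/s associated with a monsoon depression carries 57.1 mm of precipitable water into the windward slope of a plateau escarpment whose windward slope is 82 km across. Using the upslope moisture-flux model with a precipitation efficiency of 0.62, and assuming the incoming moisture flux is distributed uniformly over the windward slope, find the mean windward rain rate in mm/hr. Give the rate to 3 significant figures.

Incoming column moisture flux per unit ridge length: F = V × PW = 7.97 × 57.1 = 455.087 mm·m/s.
Spread over the 82 km slope with efficiency ε = 0.62: R = ε·F/W = 0.62 × 455.087 / 82000 m = 3.441e-03 mm/s.
R = 3.441e-03 × 3600 = 12.4 mm/hr.

R ≈ 12.4 mm/hr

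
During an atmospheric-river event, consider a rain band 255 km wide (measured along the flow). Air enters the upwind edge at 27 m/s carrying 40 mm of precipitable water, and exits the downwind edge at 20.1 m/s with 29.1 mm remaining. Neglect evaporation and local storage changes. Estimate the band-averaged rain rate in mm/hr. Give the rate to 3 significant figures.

Column moisture flux per unit crosswind length is F = V × PW.
Inflow: F_in = 27 × 40 = 1080 mm·m/s
Outflow: F_out = 20.1 × 29.1 = 584.91 mm·m/s
Steady-state rate R = (F_in − F_out)/L = (1080 − 584.91) / 255000 m = 1.942e-03 mm/s.
R = 1.942e-03 × 3600 = 6.99 mm/hr.

R ≈ 6.99 mm/hr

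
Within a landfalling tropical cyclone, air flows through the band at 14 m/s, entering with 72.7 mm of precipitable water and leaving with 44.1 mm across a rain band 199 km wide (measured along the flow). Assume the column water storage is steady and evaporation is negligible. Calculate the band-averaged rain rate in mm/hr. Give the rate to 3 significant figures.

Column moisture flux per unit crosswind length is F = V × PW.
Inflow: F_in = 14 × 72.7 = 1017.8 mm·m/s
Outflow: F_out = 14 × 44.1 = 617.4 mm·m/s
Steady-state rate R = (F_in − F_out)/L = (1017.8 − 617.4) / 199000 m = 2.012e-03 mm/s.
R = 2.012e-03 × 3600 = 7.24 mm/hr.

R ≈ 7.24 mm/hr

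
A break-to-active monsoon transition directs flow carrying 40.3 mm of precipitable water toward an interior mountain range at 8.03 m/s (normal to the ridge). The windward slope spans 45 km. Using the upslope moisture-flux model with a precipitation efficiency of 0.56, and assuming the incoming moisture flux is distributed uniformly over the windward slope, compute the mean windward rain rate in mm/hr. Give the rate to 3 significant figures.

R ≈ 14.5 mm/hr

Incoming column moisture flux per unit ridge length: F = V × PW = 8.03 × 40.3 = 323.609 mm·m/s.
Spread over the 45 km slope with efficiency ε = 0.56: R = ε·F/W = 0.56 × 323.609 / 45000 m = 4.027e-03 mm/s.
R = 4.027e-03 × 3600 = 14.5 mm/hr.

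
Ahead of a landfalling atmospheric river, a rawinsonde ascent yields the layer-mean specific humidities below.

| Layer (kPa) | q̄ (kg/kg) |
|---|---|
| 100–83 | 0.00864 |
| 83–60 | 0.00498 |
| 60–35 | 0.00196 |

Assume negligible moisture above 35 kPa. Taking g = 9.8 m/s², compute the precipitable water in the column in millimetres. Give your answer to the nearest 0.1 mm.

Precipitable water is the column-integrated vapour mass per unit area: PW = (1/g) Σ q̄ Δp, with q in kg/kg and Δp in Pa (1 kg/m² of water = 1 mm).
Layer 100–83 kPa: Δp = 170 hPa = 17000 Pa, q̄ = 0.00864 kg/kg → 0.00864 × 17000 / 9.8 = 14.99 mm
Layer 83–60 kPa: Δp = 230 hPa = 23000 Pa, q̄ = 0.00498 kg/kg → 0.00498 × 23000 / 9.8 = 11.69 mm
Layer 60–35 kPa: Δp = 250 hPa = 25000 Pa, q̄ = 0.00196 kg/kg → 0.00196 × 25000 / 9.8 = 5.00 mm
PW = 14.99 + 11.69 + 5.00 = 31.68 ≈ 31.7 mm.

PW ≈ 31.7 mm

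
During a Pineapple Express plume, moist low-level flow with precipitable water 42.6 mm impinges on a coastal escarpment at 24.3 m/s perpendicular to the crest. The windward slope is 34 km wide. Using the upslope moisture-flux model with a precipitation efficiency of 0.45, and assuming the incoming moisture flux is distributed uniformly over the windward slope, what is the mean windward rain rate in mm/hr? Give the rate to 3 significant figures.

Incoming column moisture flux per unit ridge length: F = V × PW = 24.3 × 42.6 = 1035.18 mm·m/s.
Spread over the 34 km slope with efficiency ε = 0.45: R = ε·F/W = 0.45 × 1035.18 / 34000 m = 1.370e-02 mm/s.
R = 1.370e-02 × 3600 = 49.3 mm/hr.

R ≈ 49.3 mm/hr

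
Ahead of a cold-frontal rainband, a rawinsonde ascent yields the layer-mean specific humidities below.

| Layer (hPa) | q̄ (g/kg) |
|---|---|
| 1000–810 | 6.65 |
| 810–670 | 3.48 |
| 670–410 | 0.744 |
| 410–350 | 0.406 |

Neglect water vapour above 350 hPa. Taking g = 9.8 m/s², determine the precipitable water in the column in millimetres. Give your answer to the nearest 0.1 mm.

Precipitable water is the column-integrated vapour mass per unit area: PW = (1/g) Σ q̄ Δp, with q in kg/kg and Δp in Pa (1 kg/m² of water = 1 mm).
Layer 1000–810 hPa: Δp = 190 hPa = 19000 Pa, q̄ = 0.00665 kg/kg → 0.00665 × 19000 / 9.8 = 12.89 mm
Layer 810–670 hPa: Δp = 140 hPa = 14000 Pa, q̄ = 0.00348 kg/kg → 0.00348 × 14000 / 9.8 = 4.97 mm
Layer 670–410 hPa: Δp = 260 hPa = 26000 Pa, q̄ = 0.000744 kg/kg → 0.000744 × 26000 / 9.8 = 1.97 mm
Layer 410–350 hPa: Δp = 60 hPa = 6000 Pa, q̄ = 0.000406 kg/kg → 0.000406 × 6000 / 9.8 = 0.25 mm
PW = 12.89 + 4.97 + 1.97 + 0.25 = 20.08 ≈ 20.1 mm.

PW ≈ 20.1 mm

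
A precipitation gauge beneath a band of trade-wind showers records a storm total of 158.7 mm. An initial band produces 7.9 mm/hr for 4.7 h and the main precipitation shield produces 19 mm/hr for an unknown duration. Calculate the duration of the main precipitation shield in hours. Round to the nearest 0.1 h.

duration ≈ 6.4 h

Known phases: 7.9 × 4.7 = 37.13 mm.
Remaining depth = 158.7 − 37.13 = 121.57 mm.
Duration = 121.57 / 19 = 6.4 h.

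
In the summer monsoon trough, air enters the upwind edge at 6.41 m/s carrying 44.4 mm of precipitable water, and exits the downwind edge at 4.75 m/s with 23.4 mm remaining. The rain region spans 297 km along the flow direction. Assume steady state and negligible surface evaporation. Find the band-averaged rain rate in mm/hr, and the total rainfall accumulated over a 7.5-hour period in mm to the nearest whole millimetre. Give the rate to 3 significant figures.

Column moisture flux per unit crosswind length is F = V × PW.
Inflow: F_in = 6.41 × 44.4 = 284.604 mm·m/s
Outflow: F_out = 4.75 × 23.4 = 111.15 mm·m/s
Steady-state rate R = (F_in − F_out)/L = (284.604 − 111.15) / 297000 m = 5.840e-04 mm/s.
R = 5.840e-04 × 3600 = 2.10 mm/hr.
Over 7.5 h: total = 2.10 × 7.5 = 15.75 ≈ 16 mm.

R ≈ 2.10 mm/hr; total ≈ 16 mm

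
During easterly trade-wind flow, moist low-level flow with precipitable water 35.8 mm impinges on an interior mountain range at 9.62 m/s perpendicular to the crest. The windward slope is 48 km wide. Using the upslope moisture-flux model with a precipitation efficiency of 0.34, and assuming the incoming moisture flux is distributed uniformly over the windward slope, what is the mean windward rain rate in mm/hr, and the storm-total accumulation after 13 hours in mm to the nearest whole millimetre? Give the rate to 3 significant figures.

Incoming column moisture flux per unit ridge length: F = V × PW = 9.62 × 35.8 = 344.396 mm·m/s.
Spread over the 48 km slope with efficiency ε = 0.34: R = ε·F/W = 0.34 × 344.396 / 48000 m = 2.439e-03 mm/s.
R = 2.439e-03 × 3600 = 8.78 mm/hr.
Over 13 h: total = 8.78 × 13 = 114.14 ≈ 114 mm.

R ≈ 8.78 mm/hr; total ≈ 114 mm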